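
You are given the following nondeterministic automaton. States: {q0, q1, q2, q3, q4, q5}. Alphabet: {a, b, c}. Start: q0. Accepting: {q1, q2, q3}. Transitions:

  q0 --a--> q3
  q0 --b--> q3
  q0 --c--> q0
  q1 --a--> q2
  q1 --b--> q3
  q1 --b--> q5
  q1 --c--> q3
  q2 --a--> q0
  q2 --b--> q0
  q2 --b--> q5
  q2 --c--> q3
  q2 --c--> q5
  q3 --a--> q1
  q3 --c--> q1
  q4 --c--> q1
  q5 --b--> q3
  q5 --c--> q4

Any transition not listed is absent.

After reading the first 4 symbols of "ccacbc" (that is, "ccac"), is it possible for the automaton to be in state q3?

Start in {q0}.
Read 'c': q0→{q0}; now {q0}.
Read 'c': q0→{q0}; now {q0}.
Read 'a': q0→{q3}; now {q3}.
Read 'c': q3→{q1}; now {q1}.
State q3 is not in {q1}.

No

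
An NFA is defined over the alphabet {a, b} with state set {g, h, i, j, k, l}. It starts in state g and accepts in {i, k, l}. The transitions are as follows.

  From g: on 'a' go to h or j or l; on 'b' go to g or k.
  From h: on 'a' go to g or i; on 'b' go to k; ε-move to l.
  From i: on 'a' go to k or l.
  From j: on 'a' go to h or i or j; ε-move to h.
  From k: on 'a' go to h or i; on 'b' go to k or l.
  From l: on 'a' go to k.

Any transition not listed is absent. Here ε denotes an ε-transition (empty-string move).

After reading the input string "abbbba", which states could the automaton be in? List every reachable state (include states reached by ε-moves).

{h, i, k, l}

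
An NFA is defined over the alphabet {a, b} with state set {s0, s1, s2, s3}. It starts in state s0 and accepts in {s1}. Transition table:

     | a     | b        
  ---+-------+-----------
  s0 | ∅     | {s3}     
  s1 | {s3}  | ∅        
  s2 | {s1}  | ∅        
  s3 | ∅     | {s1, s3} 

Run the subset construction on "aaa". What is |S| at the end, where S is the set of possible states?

0

Start in {s0}.
Read 'a': {s0} → ∅.
The set is empty and remains empty for the remaining 2 symbols.
That set has 0 states.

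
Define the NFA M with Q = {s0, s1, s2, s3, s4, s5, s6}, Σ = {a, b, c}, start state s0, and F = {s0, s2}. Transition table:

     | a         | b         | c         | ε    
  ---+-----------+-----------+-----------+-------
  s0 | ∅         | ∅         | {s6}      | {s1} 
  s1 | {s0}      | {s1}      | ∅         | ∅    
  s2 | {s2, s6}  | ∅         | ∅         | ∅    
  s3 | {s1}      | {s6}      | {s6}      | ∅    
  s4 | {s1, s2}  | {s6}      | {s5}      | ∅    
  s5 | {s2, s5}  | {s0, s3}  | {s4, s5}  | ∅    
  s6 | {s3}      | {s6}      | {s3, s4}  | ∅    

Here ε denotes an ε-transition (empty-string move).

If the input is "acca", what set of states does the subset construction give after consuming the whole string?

{s1, s2}

Start: ε-closure({s0}) = {s0, s1}.
Read 'a': s0→∅, s1→{s0}; union {s0}; ε-closure = {s0, s1}.
Read 'c': s0→{s6}, s1→∅; now {s6}.
Read 'c': s6→{s3, s4}; now {s3, s4}.
Read 'a': s3→{s1}, s4→{s1, s2}; now {s1, s2}.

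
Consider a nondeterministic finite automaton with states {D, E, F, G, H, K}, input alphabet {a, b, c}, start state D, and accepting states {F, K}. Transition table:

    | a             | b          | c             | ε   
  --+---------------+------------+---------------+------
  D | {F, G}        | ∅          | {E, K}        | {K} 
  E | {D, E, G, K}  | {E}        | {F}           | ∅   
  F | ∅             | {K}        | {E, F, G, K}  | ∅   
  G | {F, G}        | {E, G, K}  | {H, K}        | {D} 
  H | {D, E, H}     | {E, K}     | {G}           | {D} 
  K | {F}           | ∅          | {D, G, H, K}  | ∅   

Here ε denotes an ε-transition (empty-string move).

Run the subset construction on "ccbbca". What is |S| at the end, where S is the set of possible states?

Start: ε-closure({D}) = {D, K}.
Read 'c': {D, K} → {D, E, G, H, K}.
Read 'c': {D, E, G, H, K} → {D, E, F, G, H, K}.
Read 'b': {D, E, F, G, H, K} → {D, E, G, K}.
Read 'b': {D, E, G, K} → {D, E, G, K}.
Read 'c': {D, E, G, K} → {D, E, F, G, H, K}.
Read 'a': {D, E, F, G, H, K} → {D, E, F, G, H, K}.
That set has 6 states.

6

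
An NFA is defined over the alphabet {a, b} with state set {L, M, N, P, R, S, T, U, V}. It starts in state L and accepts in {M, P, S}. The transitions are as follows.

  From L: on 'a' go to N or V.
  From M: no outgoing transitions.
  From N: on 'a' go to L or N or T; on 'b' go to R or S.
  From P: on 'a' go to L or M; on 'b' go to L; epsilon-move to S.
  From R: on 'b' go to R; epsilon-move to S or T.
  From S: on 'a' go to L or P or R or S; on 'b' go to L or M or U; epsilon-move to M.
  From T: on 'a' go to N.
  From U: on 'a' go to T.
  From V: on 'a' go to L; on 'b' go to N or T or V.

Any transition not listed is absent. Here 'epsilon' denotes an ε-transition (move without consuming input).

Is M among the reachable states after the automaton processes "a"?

No

Start in {L}.
Read 'a': L→{N, V}; now {N, V}.
State M is not in {N, V}.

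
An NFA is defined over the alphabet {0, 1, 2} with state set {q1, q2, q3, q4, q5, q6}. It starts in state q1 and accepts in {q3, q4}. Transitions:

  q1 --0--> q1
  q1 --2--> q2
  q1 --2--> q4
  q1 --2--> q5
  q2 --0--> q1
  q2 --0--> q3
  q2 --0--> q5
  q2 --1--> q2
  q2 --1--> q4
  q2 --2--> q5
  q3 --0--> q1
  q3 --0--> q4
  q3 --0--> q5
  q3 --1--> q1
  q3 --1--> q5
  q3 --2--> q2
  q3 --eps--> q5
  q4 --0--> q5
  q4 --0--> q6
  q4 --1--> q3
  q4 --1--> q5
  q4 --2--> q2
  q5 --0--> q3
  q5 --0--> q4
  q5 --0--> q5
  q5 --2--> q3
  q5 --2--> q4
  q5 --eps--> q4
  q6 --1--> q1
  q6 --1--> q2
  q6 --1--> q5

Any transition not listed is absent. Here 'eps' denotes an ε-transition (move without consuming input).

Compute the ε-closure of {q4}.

Begin with {q4}.
No ε-moves leave this set, so the closure equals the set itself.

{q4}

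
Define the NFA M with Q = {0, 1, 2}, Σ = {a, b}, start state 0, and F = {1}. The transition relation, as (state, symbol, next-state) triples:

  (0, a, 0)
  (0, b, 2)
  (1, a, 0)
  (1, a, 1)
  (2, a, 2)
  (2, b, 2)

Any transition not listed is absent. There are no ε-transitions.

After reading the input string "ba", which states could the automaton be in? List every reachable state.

Start in {0}.
Read 'b': {0} → {2}.
Read 'a': {2} → {2}.

{2}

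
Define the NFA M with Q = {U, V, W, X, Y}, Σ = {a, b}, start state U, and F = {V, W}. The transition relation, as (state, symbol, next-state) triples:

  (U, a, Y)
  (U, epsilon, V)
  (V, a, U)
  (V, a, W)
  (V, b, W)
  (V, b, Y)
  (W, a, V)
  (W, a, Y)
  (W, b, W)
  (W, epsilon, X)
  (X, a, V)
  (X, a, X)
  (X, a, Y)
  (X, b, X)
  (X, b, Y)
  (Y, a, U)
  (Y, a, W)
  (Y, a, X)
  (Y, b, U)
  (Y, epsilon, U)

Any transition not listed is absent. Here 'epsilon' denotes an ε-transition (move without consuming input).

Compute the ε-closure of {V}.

{V}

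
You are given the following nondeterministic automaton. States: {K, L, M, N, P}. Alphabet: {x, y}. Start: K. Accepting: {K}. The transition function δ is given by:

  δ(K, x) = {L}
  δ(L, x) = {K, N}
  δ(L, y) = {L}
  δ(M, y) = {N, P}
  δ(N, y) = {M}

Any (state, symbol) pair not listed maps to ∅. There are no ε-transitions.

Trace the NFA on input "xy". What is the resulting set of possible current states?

Start in {K}.
Read 'x': K→{L}; now {L}.
Read 'y': L→{L}; now {L}.

{L}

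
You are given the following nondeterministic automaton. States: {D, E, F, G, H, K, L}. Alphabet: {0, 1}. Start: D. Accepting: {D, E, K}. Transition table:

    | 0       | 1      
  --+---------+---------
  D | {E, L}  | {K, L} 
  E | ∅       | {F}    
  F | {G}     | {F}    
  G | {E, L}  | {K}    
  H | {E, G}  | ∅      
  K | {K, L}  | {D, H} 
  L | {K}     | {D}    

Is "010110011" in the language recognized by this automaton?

Start in {D}.
Read '0': {D} → {E, L}.
Read '1': {E, L} → {D, F}.
Read '0': {D, F} → {E, G, L}.
Read '1': {E, G, L} → {D, F, K}.
Read '1': {D, F, K} → {D, F, H, K, L}.
Read '0': {D, F, H, K, L} → {E, G, K, L}.
Read '0': {E, G, K, L} → {E, K, L}.
Read '1': {E, K, L} → {D, F, H}.
Read '1': {D, F, H} → {F, K, L}.
The final set {F, K, L} contains the accepting state K.

Yes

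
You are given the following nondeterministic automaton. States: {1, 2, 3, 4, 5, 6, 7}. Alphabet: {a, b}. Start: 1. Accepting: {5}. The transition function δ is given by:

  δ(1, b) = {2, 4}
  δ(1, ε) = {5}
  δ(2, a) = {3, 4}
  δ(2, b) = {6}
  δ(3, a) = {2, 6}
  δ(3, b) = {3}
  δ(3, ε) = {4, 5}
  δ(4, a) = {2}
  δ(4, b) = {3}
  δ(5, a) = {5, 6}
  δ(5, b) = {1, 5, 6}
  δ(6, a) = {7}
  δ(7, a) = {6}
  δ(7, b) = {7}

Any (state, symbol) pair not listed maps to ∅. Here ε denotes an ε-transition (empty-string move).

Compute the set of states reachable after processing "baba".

Start: ε-closure({1}) = {1, 5}.
Read 'b': {1, 5} → {1, 2, 4, 5, 6}.
Read 'a': {1, 2, 4, 5, 6} → {2, 3, 4, 5, 6, 7}.
Read 'b': {2, 3, 4, 5, 6, 7} → {1, 3, 4, 5, 6, 7}.
Read 'a': {1, 3, 4, 5, 6, 7} → {2, 5, 6, 7}.

{2, 5, 6, 7}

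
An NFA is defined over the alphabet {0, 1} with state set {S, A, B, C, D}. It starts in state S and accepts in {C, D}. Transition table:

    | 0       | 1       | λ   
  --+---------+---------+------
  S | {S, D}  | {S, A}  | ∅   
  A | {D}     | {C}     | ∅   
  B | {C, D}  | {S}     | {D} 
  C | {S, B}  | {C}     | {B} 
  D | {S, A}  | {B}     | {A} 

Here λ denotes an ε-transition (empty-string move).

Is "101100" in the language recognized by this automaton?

Start in {S}.
Read '1': S→{S, A}; now {S, A}.
Read '0': S→{S, D}, A→{D}; union {S, D}; ε-closure = {S, A, D}.
Read '1': S→{S, A}, A→{C}, D→{B}; union {S, A, B, C}; ε-closure = {S, A, B, C, D}.
Read '1': S→{S, A}, A→{C}, B→{S}, C→{C}, D→{B}; union {S, A, B, C}; ε-closure = {S, A, B, C, D}.
Read '0': S→{S, D}, A→{D}, B→{C, D}, C→{S, B}, D→{S, A}; now {S, A, B, C, D}.
Read '0': S→{S, D}, A→{D}, B→{C, D}, C→{S, B}, D→{S, A}; now {S, A, B, C, D}.
The final set {S, A, B, C, D} contains the accepting states C, D.

Yes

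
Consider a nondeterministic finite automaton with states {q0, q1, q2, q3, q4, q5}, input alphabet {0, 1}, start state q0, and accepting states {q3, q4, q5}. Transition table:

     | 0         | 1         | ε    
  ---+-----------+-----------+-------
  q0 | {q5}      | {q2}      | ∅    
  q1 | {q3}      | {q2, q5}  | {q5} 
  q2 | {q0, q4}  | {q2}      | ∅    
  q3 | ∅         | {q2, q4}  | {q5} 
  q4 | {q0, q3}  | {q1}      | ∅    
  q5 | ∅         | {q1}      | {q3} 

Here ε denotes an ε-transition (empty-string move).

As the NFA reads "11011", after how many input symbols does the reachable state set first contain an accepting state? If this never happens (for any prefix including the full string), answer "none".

Start in {q0}.
Read '1': q0→{q2}; now {q2}.
Read '1': q2→{q2}; now {q2}.
Read '0': q2→{q0, q4}; now {q0, q4}.
None of the earlier sets intersect F, but {q0, q4} does.

3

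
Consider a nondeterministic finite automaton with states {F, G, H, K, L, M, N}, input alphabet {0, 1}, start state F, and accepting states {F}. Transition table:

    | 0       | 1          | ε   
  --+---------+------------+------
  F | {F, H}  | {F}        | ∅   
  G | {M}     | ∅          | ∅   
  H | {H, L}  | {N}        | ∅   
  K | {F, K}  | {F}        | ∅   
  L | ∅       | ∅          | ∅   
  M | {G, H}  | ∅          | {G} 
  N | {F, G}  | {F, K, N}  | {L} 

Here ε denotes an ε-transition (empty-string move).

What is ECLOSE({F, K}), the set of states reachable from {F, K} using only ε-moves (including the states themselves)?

{F, K}

Begin with {F, K}.
No ε-moves leave this set, so the closure equals the set itself.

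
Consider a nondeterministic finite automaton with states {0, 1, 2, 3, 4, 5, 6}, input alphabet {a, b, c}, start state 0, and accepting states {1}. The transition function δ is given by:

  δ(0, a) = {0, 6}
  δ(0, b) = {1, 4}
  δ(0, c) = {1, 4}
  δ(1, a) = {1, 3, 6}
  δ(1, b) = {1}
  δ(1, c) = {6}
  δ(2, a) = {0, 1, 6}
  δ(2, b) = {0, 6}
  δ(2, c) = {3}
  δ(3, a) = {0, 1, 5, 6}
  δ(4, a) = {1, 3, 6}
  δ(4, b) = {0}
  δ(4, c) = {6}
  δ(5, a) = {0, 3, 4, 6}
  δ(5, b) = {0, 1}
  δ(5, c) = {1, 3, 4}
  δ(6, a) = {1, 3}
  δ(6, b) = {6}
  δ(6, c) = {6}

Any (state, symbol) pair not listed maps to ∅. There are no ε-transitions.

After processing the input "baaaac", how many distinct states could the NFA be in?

4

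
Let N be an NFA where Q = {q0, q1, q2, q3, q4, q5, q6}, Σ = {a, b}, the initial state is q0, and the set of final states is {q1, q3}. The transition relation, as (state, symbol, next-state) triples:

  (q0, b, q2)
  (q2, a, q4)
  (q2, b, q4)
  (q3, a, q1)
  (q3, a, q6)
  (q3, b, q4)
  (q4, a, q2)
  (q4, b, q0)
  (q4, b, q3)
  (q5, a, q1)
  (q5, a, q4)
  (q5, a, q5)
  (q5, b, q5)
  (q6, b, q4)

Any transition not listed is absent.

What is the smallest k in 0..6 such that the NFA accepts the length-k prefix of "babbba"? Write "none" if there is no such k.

3

Start in {q0}.
Read 'b': {q0} → {q2}.
Read 'a': {q2} → {q4}.
Read 'b': {q4} → {q0, q3}.
None of the earlier sets intersect F, but {q0, q3} does.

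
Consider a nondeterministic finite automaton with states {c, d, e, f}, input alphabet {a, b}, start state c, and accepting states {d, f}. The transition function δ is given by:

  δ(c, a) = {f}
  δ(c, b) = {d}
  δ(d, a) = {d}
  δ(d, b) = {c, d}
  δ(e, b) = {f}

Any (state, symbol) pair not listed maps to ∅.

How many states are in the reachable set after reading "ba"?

Start in {c}.
Read 'b': {c} → {d}.
Read 'a': {d} → {d}.
That set has 1 state.

1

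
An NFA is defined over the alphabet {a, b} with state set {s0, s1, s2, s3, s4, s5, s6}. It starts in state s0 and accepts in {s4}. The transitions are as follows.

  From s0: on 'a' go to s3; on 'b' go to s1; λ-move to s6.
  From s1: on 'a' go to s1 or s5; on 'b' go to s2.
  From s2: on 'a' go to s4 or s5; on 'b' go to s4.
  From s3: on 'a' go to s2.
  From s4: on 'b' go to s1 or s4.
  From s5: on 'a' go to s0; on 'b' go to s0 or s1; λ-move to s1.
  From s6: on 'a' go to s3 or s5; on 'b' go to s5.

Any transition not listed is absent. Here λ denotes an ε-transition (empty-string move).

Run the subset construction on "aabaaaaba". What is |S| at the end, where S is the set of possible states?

6

Start: ε-closure({s0}) = {s0, s6}.
Read 'a': s0→{s3}, s6→{s3, s5}; union {s3, s5}; ε-closure = {s1, s3, s5}.
Read 'a': s1→{s1, s5}, s3→{s2}, s5→{s0}; union {s0, s1, s2, s5}; ε-closure = {s0, s1, s2, s5, s6}.
Read 'b': s0→{s1}, s1→{s2}, s2→{s4}, s5→{s0, s1}, s6→{s5}; union {s0, s1, s2, s4, s5}; ε-closure = {s0, s1, s2, s4, s5, s6}.
Read 'a': s0→{s3}, s1→{s1, s5}, s2→{s4, s5}, s4→∅, s5→{s0}, s6→{s3, s5}; union {s0, s1, s3, s4, s5}; ε-closure = {s0, s1, s3, s4, s5, s6}.
Read 'a': s0→{s3}, s1→{s1, s5}, s3→{s2}, s4→∅, s5→{s0}, s6→{s3, s5}; union {s0, s1, s2, s3, s5}; ε-closure = {s0, s1, s2, s3, s5, s6}.
Read 'a': s0→{s3}, s1→{s1, s5}, s2→{s4, s5}, s3→{s2}, s5→{s0}, s6→{s3, s5}; union {s0, s1, s2, s3, s4, s5}; ε-closure = {s0, s1, s2, s3, s4, s5, s6}.
Read 'a': s0→{s3}, s1→{s1, s5}, s2→{s4, s5}, s3→{s2}, s4→∅, s5→{s0}, s6→{s3, s5}; union {s0, s1, s2, s3, s4, s5}; ε-closure = {s0, s1, s2, s3, s4, s5, s6}.
Read 'b': s0→{s1}, s1→{s2}, s2→{s4}, s3→∅, s4→{s1, s4}, s5→{s0, s1}, s6→{s5}; union {s0, s1, s2, s4, s5}; ε-closure = {s0, s1, s2, s4, s5, s6}.
Read 'a': s0→{s3}, s1→{s1, s5}, s2→{s4, s5}, s4→∅, s5→{s0}, s6→{s3, s5}; union {s0, s1, s3, s4, s5}; ε-closure = {s0, s1, s3, s4, s5, s6}.
That set has 6 states.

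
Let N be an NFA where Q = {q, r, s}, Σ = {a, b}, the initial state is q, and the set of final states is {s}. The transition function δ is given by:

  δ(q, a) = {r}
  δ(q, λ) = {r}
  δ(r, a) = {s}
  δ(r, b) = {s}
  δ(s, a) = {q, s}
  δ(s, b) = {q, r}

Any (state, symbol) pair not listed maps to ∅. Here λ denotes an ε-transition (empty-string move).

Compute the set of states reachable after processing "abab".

{q, r, s}

Start: ε-closure({q}) = {q, r}.
Read 'a': q→{r}, r→{s}; now {r, s}.
Read 'b': r→{s}, s→{q, r}; now {q, r, s}.
Read 'a': q→{r}, r→{s}, s→{q, s}; now {q, r, s}.
Read 'b': q→∅, r→{s}, s→{q, r}; now {q, r, s}.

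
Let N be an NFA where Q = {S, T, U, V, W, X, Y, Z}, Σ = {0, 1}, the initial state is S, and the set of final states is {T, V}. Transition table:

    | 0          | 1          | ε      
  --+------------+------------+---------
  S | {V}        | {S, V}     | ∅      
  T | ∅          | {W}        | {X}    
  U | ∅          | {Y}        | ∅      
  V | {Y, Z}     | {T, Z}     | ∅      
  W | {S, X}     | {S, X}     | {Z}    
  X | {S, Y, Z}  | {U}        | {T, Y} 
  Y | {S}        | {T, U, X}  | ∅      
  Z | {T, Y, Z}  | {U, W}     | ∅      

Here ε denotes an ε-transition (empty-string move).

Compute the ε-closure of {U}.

{U}

Begin with {U}.
No ε-moves leave this set, so the closure equals the set itself.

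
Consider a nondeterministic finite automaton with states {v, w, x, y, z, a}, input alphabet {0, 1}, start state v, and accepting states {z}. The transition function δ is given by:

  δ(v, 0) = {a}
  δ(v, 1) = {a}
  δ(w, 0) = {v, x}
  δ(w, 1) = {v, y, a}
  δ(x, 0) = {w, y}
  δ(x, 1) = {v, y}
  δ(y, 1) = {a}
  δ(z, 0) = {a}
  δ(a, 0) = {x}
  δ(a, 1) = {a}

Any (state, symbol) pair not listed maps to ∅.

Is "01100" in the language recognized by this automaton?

No

Start in {v}.
Read '0': v→{a}; now {a}.
Read '1': a→{a}; now {a}.
Read '1': a→{a}; now {a}.
Read '0': a→{x}; now {x}.
Read '0': x→{w, y}; now {w, y}.
The final set {w, y} contains no accepting state.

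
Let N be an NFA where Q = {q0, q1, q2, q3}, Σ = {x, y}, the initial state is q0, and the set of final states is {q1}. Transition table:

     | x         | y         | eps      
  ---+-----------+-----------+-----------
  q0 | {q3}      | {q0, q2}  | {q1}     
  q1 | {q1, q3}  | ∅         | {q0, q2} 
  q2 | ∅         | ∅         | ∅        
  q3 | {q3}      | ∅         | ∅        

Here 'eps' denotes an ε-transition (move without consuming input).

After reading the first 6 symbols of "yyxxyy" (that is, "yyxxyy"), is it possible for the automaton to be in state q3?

No

Start: ε-closure({q0}) = {q0, q1, q2}.
Read 'y': {q0, q1, q2} → {q0, q1, q2}.
Read 'y': {q0, q1, q2} → {q0, q1, q2}.
Read 'x': {q0, q1, q2} → {q0, q1, q2, q3}.
Read 'x': {q0, q1, q2, q3} → {q0, q1, q2, q3}.
Read 'y': {q0, q1, q2, q3} → {q0, q1, q2}.
Read 'y': {q0, q1, q2} → {q0, q1, q2}.
State q3 is not in {q0, q1, q2}.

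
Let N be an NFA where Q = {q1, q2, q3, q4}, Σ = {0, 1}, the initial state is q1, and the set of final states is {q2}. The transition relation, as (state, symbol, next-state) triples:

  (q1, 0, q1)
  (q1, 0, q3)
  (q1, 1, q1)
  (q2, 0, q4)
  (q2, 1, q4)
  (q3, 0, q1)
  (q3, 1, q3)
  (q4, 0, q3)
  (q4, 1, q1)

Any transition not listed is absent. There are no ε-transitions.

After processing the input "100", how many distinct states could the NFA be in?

Start in {q1}.
Read '1': {q1} → {q1}.
Read '0': {q1} → {q1, q3}.
Read '0': {q1, q3} → {q1, q3}.
That set has 2 states.

2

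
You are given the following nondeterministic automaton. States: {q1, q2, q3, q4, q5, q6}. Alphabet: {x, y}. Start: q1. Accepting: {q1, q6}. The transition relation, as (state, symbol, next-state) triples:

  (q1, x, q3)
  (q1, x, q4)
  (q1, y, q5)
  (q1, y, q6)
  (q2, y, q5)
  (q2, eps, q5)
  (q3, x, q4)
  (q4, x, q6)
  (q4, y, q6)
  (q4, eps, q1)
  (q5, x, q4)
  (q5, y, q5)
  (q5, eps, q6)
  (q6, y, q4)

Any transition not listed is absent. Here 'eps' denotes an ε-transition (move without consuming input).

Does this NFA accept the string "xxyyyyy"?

Yes

Start in {q1}.
Read 'x': {q1} → {q1, q3, q4}.
Read 'x': {q1, q3, q4} → {q1, q3, q4, q6}.
Read 'y': {q1, q3, q4, q6} → {q1, q4, q5, q6}.
Read 'y': {q1, q4, q5, q6} → {q1, q4, q5, q6}.
Read 'y': {q1, q4, q5, q6} → {q1, q4, q5, q6}.
Read 'y': {q1, q4, q5, q6} → {q1, q4, q5, q6}.
Read 'y': {q1, q4, q5, q6} → {q1, q4, q5, q6}.
The final set {q1, q4, q5, q6} contains the accepting states q1, q6.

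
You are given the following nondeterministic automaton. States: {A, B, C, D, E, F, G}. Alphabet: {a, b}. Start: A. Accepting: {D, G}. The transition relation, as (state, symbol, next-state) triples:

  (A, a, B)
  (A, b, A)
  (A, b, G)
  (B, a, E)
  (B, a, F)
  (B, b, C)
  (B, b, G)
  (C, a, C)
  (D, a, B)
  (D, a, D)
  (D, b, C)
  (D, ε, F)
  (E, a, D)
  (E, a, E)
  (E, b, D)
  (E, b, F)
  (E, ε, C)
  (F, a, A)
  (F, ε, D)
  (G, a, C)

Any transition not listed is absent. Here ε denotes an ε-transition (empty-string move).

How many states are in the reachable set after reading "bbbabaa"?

1

Start in {A}.
Read 'b': {A} → {A, G}.
Read 'b': {A, G} → {A, G}.
Read 'b': {A, G} → {A, G}.
Read 'a': {A, G} → {B, C}.
Read 'b': {B, C} → {C, G}.
Read 'a': {C, G} → {C}.
Read 'a': {C} → {C}.
That set has 1 state.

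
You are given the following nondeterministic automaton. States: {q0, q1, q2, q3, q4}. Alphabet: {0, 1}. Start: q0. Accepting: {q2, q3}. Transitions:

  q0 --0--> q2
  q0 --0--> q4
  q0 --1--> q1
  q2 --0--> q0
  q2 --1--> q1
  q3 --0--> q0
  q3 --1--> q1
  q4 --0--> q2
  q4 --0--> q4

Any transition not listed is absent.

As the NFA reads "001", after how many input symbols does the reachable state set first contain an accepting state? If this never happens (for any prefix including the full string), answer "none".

1

Start in {q0}.
Read '0': q0→{q2, q4}; now {q2, q4}.
None of the earlier sets intersect F, but {q2, q4} does.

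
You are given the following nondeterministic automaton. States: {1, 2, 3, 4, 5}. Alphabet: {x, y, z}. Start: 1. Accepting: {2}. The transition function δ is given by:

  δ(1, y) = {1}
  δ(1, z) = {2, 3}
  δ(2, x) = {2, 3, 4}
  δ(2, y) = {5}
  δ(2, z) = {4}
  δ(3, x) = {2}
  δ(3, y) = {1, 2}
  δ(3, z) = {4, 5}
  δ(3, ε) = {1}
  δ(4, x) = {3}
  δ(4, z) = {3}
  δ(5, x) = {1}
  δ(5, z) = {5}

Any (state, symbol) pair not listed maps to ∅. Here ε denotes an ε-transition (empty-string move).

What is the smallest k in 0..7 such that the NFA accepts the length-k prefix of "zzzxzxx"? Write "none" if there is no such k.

Start in {1}.
Read 'z': 1→{2, 3}; union {2, 3}; ε-closure = {1, 2, 3}.
None of the earlier sets intersect F, but {1, 2, 3} does.

1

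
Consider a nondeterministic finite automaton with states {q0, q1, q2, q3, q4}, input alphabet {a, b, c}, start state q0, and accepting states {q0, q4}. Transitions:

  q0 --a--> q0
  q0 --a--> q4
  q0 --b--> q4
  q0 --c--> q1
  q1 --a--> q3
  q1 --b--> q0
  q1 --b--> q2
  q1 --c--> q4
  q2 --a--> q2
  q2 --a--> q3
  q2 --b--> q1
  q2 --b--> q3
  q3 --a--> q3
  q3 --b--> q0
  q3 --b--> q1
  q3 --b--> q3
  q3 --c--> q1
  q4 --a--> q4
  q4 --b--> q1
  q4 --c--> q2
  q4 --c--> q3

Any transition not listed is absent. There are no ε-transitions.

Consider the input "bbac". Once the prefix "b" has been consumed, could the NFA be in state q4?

Start in {q0}.
Read 'b': {q0} → {q4}.
State q4 is in {q4}.

Yes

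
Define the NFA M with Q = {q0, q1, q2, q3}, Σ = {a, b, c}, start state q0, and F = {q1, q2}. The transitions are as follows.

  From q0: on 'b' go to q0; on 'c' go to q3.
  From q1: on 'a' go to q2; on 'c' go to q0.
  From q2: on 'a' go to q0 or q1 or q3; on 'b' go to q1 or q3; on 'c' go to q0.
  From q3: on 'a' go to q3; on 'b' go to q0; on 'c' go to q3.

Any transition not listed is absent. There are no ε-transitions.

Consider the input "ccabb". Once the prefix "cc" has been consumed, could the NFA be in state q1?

No

Start in {q0}.
Read 'c': {q0} → {q3}.
Read 'c': {q3} → {q3}.
State q1 is not in {q3}.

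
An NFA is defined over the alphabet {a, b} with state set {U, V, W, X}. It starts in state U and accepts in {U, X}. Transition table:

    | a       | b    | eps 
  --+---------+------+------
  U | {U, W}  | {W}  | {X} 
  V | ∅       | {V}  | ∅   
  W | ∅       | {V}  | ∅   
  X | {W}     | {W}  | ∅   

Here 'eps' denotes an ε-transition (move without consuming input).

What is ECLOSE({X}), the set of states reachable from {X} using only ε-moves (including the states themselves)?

{X}

Begin with {X}.
No ε-moves leave this set, so the closure equals the set itself.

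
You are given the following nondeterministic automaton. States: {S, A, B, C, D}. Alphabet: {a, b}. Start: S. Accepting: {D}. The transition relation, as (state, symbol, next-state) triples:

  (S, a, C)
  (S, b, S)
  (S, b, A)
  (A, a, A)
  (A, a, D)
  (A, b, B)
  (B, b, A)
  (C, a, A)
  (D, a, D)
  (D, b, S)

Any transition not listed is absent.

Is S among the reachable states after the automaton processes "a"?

No

Start in {S}.
Read 'a': S→{C}; now {C}.
State S is not in {C}.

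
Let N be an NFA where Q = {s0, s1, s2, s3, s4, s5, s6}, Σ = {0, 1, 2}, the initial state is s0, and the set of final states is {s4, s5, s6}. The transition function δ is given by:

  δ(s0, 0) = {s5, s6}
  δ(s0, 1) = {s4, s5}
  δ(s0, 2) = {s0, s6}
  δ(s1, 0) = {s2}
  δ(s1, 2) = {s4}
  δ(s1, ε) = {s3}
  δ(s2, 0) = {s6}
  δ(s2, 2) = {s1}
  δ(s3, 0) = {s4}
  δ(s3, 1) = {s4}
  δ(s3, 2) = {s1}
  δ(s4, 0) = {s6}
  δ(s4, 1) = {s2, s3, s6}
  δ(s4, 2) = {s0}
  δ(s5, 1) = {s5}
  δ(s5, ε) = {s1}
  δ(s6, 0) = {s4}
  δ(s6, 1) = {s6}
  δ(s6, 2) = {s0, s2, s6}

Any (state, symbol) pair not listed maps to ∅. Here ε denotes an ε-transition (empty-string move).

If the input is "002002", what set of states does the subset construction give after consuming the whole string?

Start in {s0}.
Read '0': {s0} → {s1, s3, s5, s6}.
Read '0': {s1, s3, s5, s6} → {s2, s4}.
Read '2': {s2, s4} → {s0, s1, s3}.
Read '0': {s0, s1, s3} → {s1, s2, s3, s4, s5, s6}.
Read '0': {s1, s2, s3, s4, s5, s6} → {s2, s4, s6}.
Read '2': {s2, s4, s6} → {s0, s1, s2, s3, s6}.

{s0, s1, s2, s3, s6}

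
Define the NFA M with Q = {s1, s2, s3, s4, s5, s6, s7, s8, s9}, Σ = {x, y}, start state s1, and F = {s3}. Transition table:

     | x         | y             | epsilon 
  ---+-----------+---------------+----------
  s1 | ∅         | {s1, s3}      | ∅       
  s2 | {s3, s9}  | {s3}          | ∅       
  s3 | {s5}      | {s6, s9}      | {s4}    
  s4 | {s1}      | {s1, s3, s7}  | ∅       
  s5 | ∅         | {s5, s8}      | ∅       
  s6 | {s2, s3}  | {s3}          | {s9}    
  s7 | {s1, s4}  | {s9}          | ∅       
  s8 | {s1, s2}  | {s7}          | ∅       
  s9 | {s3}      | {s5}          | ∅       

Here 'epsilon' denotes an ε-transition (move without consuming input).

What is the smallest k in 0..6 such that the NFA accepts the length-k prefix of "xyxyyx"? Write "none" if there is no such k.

none

Start in {s1}.
Read 'x': {s1} → ∅.
The set is empty and remains empty for the remaining 5 symbols.
No reachable set along the way intersects F.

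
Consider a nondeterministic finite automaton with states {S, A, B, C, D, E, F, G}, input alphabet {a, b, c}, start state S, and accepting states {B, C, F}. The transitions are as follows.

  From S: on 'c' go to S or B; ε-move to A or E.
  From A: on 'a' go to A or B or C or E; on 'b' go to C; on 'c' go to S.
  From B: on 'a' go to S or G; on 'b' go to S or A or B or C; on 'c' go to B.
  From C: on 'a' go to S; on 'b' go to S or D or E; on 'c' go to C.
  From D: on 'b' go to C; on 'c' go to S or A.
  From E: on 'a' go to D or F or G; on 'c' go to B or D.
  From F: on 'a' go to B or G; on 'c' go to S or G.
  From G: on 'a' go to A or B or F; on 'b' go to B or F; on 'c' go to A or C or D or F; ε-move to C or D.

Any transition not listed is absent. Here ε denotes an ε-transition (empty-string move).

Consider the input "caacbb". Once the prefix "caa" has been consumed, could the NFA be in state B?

Yes

Start: ε-closure({S}) = {S, A, E}.
Read 'c': {S, A, E} → {S, A, B, D, E}.
Read 'a': {S, A, B, D, E} → {S, A, B, C, D, E, F, G}.
Read 'a': {S, A, B, C, D, E, F, G} → {S, A, B, C, D, E, F, G}.
State B is in {S, A, B, C, D, E, F, G}.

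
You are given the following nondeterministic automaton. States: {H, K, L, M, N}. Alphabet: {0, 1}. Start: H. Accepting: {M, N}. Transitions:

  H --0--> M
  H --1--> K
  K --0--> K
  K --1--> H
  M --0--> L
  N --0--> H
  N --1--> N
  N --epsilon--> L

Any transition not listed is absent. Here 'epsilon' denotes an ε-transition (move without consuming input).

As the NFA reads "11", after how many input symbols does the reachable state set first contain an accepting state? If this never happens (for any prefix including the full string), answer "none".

none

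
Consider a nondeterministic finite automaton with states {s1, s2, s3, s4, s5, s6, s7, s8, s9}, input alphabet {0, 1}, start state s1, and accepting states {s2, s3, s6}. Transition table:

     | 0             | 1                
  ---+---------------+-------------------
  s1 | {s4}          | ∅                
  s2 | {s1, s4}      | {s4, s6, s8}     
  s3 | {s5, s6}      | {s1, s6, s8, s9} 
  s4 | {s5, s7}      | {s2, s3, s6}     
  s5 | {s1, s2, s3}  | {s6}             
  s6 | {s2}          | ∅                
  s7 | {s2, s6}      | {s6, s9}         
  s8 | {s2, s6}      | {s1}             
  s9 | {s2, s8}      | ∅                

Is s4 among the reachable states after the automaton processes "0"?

Start in {s1}.
Read '0': {s1} → {s4}.
State s4 is in {s4}.

Yes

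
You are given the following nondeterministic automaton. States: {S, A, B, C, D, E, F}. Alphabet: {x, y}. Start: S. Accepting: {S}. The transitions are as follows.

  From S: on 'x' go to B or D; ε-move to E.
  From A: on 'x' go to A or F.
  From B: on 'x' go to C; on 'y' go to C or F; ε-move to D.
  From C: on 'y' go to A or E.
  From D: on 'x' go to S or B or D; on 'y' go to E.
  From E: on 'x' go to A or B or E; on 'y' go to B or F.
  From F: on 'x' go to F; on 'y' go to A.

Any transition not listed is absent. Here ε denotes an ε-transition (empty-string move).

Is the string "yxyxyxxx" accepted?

Start: ε-closure({S}) = {S, E}.
Read 'y': {S, E} → {B, D, F}.
Read 'x': {B, D, F} → {S, B, C, D, E, F}.
Read 'y': {S, B, C, D, E, F} → {A, B, C, D, E, F}.
Read 'x': {A, B, C, D, E, F} → {S, A, B, C, D, E, F}.
Read 'y': {S, A, B, C, D, E, F} → {A, B, C, D, E, F}.
Read 'x': {A, B, C, D, E, F} → {S, A, B, C, D, E, F}.
Read 'x': {S, A, B, C, D, E, F} → {S, A, B, C, D, E, F}.
Read 'x': {S, A, B, C, D, E, F} → {S, A, B, C, D, E, F}.
The final set {S, A, B, C, D, E, F} contains the accepting state S.

Yes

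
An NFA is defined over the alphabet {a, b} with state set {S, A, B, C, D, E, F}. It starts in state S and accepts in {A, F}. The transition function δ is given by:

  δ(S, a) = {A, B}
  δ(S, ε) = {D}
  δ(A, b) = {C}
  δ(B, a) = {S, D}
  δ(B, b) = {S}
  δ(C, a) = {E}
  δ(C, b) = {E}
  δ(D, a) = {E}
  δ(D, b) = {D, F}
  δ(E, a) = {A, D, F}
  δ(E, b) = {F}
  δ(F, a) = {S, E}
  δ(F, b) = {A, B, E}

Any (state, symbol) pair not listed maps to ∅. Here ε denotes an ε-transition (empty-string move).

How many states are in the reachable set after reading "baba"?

3

Start: ε-closure({S}) = {S, D}.
Read 'b': {S, D} → {D, F}.
Read 'a': {D, F} → {S, D, E}.
Read 'b': {S, D, E} → {D, F}.
Read 'a': {D, F} → {S, D, E}.
That set has 3 states.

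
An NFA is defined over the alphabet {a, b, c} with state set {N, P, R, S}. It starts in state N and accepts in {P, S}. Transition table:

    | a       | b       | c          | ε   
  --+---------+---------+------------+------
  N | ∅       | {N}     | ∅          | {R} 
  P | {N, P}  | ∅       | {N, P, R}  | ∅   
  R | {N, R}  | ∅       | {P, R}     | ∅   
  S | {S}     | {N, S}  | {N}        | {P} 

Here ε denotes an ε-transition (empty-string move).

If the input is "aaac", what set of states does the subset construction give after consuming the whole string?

{P, R}

Start: ε-closure({N}) = {N, R}.
Read 'a': {N, R} → {N, R}.
Read 'a': {N, R} → {N, R}.
Read 'a': {N, R} → {N, R}.
Read 'c': {N, R} → {P, R}.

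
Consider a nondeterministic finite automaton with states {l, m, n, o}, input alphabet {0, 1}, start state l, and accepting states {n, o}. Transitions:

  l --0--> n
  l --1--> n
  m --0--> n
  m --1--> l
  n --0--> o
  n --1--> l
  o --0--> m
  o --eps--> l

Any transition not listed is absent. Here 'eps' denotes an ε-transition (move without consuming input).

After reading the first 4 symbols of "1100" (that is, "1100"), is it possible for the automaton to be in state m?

No

Start in {l}.
Read '1': l→{n}; now {n}.
Read '1': n→{l}; now {l}.
Read '0': l→{n}; now {n}.
Read '0': n→{o}; union {o}; ε-closure = {l, o}.
State m is not in {l, o}.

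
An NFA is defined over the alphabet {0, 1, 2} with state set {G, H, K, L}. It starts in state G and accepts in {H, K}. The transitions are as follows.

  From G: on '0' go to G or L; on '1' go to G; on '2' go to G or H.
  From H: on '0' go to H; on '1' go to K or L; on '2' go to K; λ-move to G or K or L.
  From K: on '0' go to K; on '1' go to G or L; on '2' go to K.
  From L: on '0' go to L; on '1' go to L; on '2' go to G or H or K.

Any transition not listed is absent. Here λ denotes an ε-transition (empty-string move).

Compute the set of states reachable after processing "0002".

Start in {G}.
Read '0': {G} → {G, L}.
Read '0': {G, L} → {G, L}.
Read '0': {G, L} → {G, L}.
Read '2': {G, L} → {G, H, K, L}.

{G, H, K, L}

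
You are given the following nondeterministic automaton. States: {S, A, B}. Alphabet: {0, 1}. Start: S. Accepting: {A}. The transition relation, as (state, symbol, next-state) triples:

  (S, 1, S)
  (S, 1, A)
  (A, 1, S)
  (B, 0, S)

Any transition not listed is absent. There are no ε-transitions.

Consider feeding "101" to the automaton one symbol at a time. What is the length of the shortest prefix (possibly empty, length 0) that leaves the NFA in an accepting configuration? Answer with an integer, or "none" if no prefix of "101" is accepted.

1

Start in {S}.
Read '1': {S} → {S, A}.
None of the earlier sets intersect F, but {S, A} does.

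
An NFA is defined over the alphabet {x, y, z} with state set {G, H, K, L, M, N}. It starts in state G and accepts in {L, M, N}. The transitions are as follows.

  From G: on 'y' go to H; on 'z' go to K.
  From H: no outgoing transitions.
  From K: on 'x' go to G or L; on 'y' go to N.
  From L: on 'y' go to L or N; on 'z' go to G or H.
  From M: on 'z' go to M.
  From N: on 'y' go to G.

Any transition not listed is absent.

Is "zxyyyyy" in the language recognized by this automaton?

Yes

Start in {G}.
Read 'z': {G} → {K}.
Read 'x': {K} → {G, L}.
Read 'y': {G, L} → {H, L, N}.
Read 'y': {H, L, N} → {G, L, N}.
Read 'y': {G, L, N} → {G, H, L, N}.
Read 'y': {G, H, L, N} → {G, H, L, N}.
Read 'y': {G, H, L, N} → {G, H, L, N}.
The final set {G, H, L, N} contains the accepting states L, N.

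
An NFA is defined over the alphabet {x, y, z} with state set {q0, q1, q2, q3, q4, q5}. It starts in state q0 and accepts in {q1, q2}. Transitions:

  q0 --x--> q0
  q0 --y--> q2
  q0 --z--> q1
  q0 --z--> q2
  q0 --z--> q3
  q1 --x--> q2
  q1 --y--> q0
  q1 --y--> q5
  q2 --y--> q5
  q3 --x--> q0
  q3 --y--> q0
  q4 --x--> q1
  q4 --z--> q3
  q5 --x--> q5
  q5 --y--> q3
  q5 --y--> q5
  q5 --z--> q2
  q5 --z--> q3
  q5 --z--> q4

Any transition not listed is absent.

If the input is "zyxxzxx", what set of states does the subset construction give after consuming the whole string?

{q0, q2}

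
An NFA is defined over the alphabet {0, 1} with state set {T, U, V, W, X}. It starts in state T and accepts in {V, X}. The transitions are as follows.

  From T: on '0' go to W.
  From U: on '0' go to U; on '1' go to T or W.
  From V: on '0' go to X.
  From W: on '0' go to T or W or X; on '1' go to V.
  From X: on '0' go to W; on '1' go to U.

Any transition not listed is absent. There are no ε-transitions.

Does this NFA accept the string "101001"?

No

Start in {T}.
Read '1': {T} → ∅.
The set is empty and remains empty for the remaining 5 symbols.
The final set ∅ contains no accepting state.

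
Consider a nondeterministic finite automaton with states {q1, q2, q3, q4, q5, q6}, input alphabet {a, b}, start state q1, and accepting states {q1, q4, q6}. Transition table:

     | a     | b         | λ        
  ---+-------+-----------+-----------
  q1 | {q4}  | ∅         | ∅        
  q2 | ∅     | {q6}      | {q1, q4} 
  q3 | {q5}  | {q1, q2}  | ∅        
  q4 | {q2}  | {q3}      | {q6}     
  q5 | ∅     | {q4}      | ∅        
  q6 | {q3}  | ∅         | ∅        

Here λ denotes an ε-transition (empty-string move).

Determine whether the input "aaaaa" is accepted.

Yes

Start in {q1}.
Read 'a': q1→{q4}; union {q4}; ε-closure = {q4, q6}.
Read 'a': q4→{q2}, q6→{q3}; union {q2, q3}; ε-closure = {q1, q2, q3, q4, q6}.
Read 'a': q1→{q4}, q2→∅, q3→{q5}, q4→{q2}, q6→{q3}; union {q2, q3, q4, q5}; ε-closure = {q1, q2, q3, q4, q5, q6}.
Read 'a': q1→{q4}, q2→∅, q3→{q5}, q4→{q2}, q5→∅, q6→{q3}; union {q2, q3, q4, q5}; ε-closure = {q1, q2, q3, q4, q5, q6}.
Read 'a': q1→{q4}, q2→∅, q3→{q5}, q4→{q2}, q5→∅, q6→{q3}; union {q2, q3, q4, q5}; ε-closure = {q1, q2, q3, q4, q5, q6}.
The final set {q1, q2, q3, q4, q5, q6} contains the accepting states q1, q4, q6.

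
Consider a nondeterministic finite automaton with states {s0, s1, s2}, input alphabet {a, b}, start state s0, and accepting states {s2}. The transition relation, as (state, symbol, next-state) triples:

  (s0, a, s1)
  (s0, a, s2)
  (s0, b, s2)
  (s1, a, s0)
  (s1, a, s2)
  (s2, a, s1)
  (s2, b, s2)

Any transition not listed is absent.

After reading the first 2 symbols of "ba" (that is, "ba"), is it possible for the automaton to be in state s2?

No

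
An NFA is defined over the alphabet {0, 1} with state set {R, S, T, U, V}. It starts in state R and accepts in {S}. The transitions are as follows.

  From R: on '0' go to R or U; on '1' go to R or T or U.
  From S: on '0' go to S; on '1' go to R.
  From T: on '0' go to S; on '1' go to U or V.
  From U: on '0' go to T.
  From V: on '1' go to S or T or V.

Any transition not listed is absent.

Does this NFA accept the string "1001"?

No

Start in {R}.
Read '1': {R} → {R, T, U}.
Read '0': {R, T, U} → {R, S, T, U}.
Read '0': {R, S, T, U} → {R, S, T, U}.
Read '1': {R, S, T, U} → {R, T, U, V}.
The final set {R, T, U, V} contains no accepting state.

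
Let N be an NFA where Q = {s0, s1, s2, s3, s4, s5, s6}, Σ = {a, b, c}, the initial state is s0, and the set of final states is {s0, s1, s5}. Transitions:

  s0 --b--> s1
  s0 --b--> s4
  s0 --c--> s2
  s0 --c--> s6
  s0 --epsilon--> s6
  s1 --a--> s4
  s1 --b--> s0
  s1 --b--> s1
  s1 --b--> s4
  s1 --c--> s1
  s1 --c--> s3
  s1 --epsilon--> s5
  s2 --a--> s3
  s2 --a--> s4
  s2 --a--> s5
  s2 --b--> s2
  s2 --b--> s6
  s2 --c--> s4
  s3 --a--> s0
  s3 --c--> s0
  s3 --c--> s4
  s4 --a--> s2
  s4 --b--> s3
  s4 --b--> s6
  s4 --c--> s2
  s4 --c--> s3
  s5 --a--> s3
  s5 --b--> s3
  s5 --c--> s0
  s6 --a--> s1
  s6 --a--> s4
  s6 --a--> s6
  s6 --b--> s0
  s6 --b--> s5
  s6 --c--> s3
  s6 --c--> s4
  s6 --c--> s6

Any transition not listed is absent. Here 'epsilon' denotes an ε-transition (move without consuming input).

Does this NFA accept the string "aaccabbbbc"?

Yes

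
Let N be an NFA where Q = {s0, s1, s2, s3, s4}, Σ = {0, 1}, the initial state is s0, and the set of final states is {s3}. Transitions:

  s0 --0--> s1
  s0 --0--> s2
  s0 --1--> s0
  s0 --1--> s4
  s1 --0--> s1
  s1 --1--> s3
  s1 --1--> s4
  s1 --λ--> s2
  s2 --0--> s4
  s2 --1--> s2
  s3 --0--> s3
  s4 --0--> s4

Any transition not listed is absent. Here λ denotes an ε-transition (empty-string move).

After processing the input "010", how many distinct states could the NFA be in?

2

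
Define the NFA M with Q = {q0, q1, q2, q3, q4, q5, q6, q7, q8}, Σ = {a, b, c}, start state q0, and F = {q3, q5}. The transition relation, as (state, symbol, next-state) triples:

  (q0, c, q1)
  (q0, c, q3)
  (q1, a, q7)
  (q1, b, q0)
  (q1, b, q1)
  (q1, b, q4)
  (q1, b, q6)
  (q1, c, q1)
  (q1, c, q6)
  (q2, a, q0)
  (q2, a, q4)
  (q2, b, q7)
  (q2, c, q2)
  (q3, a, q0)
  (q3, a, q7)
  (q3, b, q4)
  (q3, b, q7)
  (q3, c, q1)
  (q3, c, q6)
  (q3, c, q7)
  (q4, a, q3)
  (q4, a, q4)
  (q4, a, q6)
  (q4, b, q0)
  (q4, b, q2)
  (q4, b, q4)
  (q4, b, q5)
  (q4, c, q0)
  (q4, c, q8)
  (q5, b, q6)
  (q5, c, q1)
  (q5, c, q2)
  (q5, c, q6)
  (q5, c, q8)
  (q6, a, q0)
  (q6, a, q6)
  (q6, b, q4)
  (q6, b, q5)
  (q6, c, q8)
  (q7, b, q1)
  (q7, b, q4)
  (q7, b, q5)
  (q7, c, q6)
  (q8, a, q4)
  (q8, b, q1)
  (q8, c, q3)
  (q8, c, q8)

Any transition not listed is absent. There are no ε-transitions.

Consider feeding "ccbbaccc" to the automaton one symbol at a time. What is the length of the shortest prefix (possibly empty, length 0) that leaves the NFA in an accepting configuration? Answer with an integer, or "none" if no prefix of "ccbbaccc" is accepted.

1

Start in {q0}.
Read 'c': q0→{q1, q3}; now {q1, q3}.
None of the earlier sets intersect F, but {q1, q3} does.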